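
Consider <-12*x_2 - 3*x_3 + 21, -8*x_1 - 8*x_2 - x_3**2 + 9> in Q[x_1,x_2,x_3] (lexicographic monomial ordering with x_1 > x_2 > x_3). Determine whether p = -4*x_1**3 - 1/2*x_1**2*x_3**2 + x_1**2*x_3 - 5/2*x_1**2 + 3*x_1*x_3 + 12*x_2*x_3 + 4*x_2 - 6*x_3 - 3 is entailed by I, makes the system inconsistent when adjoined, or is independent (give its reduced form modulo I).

-4*x_1**3 - 1/2*x_1**2*x_3**2 + x_1**2*x_3 - 5/2*x_1**2 + 3*x_1*x_3 + 12*x_2*x_3 + 4*x_2 - 6*x_3 - 3 is independent of I; its normal form modulo I is -3/8*x_3**3 - 9/4*x_3**2 + 97/8*x_3 + 4.

First compute the reduced Gröbner basis of I by Buchberger's algorithm.
f_1 = -12*x_2 - 3*x_3 + 21, LT = x_2.
f_2 = -8*x_1 - 8*x_2 - x_3**2 + 9, LT = x_1.

The S-polynomials (S(f_1,f_2)) all reduce to 0 modulo the current basis, so we have a Gröbner basis.
Inter-reduce: drop elements whose leading term is divisible by another's, tail-reduce, and make monic.
Reduced Gröbner basis: {x_1 + 1/8*x_3**2 - 1/4*x_3 + 5/8, x_2 + 1/4*x_3 - 7/4}.
Label its elements g_1 = x_1 + 1/8*x_3**2 - 1/4*x_3 + 5/8, g_2 = x_2 + 1/4*x_3 - 7/4.

Reduce p = -4*x_1**3 - 1/2*x_1**2*x_3**2 + x_1**2*x_3 - 5/2*x_1**2 + 3*x_1*x_3 + 12*x_2*x_3 + 4*x_2 - 6*x_3 - 3 modulo G:
  leading term x_1**3: subtract (-4*x_1**2)·g_1 from -4*x_1**3 - 1/2*x_1**2*x_3**2 + x_1**2*x_3 - 5/2*x_1**2 + 3*x_1*x_3 + 12*x_2*x_3 + 4*x_2 - 6*x_3 - 3 → 3*x_1*x_3 + 12*x_2*x_3 + 4*x_2 - 6*x_3 - 3
  leading term x_1*x_3: subtract (3*x_3)·g_1 from 3*x_1*x_3 + 12*x_2*x_3 + 4*x_2 - 6*x_3 - 3 → 12*x_2*x_3 + 4*x_2 - 3/8*x_3**3 + 3/4*x_3**2 - 63/8*x_3 - 3
  leading term x_2*x_3: subtract (12*x_3)·g_2 from 12*x_2*x_3 + 4*x_2 - 3/8*x_3**3 + 3/4*x_3**2 - 63/8*x_3 - 3 → 4*x_2 - 3/8*x_3**3 - 9/4*x_3**2 + 105/8*x_3 - 3
  leading term x_2: subtract (4)·g_2 from 4*x_2 - 3/8*x_3**3 - 9/4*x_3**2 + 105/8*x_3 - 3 → -3/8*x_3**3 - 9/4*x_3**2 + 97/8*x_3 + 4
  leading term x_3**3: no divisor's leading term divides it; move -3/8*x_3**3 to the remainder.
  leading term x_3**2: no divisor's leading term divides it; move -9/4*x_3**2 to the remainder.
  leading term x_3: no divisor's leading term divides it; move 97/8*x_3 to the remainder.
  leading term 1: no divisor's leading term divides it; move 4 to the remainder.
  normal form = -3/8*x_3**3 - 9/4*x_3**2 + 97/8*x_3 + 4.
The normal form is nonzero, so p ∉ I. Since p minus its normal form lies in I, I + (p) = I + (r) where r = -3/8*x_3**3 - 9/4*x_3**2 + 97/8*x_3 + 4; decide whether this ideal is the whole ring.
Run Buchberger on G together with r (pairs among the g_i already reduce to 0 since G is a Gröbner basis):
g_1 = x_1 + 1/8*x_3**2 - 1/4*x_3 + 5/8, LT = x_1.
g_2 = x_2 + 1/4*x_3 - 7/4, LT = x_2.
r = -3/8*x_3**3 - 9/4*x_3**2 + 97/8*x_3 + 4, LT = x_3**3.

The S-polynomials (S(g_1,g_2), S(g_1,r), S(g_2,r)) all reduce to 0 modulo the current basis, so we have a Gröbner basis.
Inter-reduce: drop elements whose leading term is divisible by another's, tail-reduce, and make monic.
Reduced Gröbner basis: {x_1 + 1/8*x_3**2 - 1/4*x_3 + 5/8, x_2 + 1/4*x_3 - 7/4, x_3**3 + 6*x_3**2 - 97/3*x_3 - 32/3}.
The reduced Gröbner basis of I + (p) is {x_1 + 1/8*x_3**2 - 1/4*x_3 + 5/8, x_2 + 1/4*x_3 - 7/4, x_3**3 + 6*x_3**2 - 97/3*x_3 - 32/3} ≠ {1}, a proper ideal, so the enlarged system stays consistent: p is independent of I, with normal form -3/8*x_3**3 - 9/4*x_3**2 + 97/8*x_3 + 4.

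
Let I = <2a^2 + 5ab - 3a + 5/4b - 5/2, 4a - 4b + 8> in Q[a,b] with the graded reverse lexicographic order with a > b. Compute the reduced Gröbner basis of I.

f_1 = 2a^2 + 5ab - 3a + 5/4b - 5/2, LT = a^2.
f_2 = 4a - 4b + 8, LT = a.

S(f_1,f_2): lcm = a^2. S = 7/2ab - 7/2a + 5/8b - 5/4.
  reduce S modulo (f_1, f_2):
  remainder 7/2b^2 - 79/8b + 23/4 ≠ 0; add g_3 = 7/2b^2 - 79/8b + 23/4 to the basis.

The other S-polynomials (S(f_1,g_3), S(f_2,g_3)) all reduce to 0 modulo the current basis, so we have a Gröbner basis.
Inter-reduce: drop elements whose leading term is divisible by another's, tail-reduce, and make monic.

G = {b^2 - 79/28b + 23/14, a - b + 2}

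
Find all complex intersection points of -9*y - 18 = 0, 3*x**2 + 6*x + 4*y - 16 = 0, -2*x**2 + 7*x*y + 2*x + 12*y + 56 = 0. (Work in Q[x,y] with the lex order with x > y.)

{(2, -2)}

Compute a lex Gröbner basis by Buchberger's algorithm.
f_1 = -9*y - 18, LT = y.
f_2 = 3*x**2 + 6*x + 4*y - 16, LT = x**2.
f_3 = -2*x**2 + 7*x*y + 2*x + 12*y + 56, LT = x**2.

S(f_2,f_3): lcm = x**2. S = 7/2*x*y + 3*x + 22/3*y + 68/3.
  leading term x*y: subtract (-7/18*x)·f_1 from 7/2*x*y + 3*x + 22/3*y + 68/3 → -4*x + 22/3*y + 68/3
  leading term x: no divisor's leading term divides it; move -4*x to the remainder.
  leading term y: subtract (-22/27)·f_1 from 22/3*y + 68/3 → 8
  leading term 1: no divisor's leading term divides it; move 8 to the remainder.
  remainder -4*x + 8 ≠ 0; add h_4 = -4*x + 8 to the basis.

The other S-polynomials (S(f_1,f_2), S(f_1,f_3), S(f_1,h_4), S(f_2,h_4), S(f_3,h_4)) all reduce to 0 modulo the current basis, so we have a Gröbner basis.
Inter-reduce: drop elements whose leading term is divisible by another's, tail-reduce, and make monic.
Reduced Gröbner basis: {x - 2, y + 2}.

A lex Gröbner basis eliminates variables successively. Here y + 2 depends only on y, with roots {-2}; lifting each root through the earlier basis elements recovers the full solutions.
  y = -2: the earlier basis element becomes x - 2 = 0, giving x = 2 — point (2, -2).
Each listed point satisfies every original equation (direct substitution).
Zero-dimensionality of the ideal guarantees finitely many solutions over ℂ.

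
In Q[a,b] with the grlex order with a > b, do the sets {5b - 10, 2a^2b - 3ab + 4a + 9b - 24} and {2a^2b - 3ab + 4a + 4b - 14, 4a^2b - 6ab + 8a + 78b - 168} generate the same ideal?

Yes, the ideals are equal.

Equality of ideals is decidable: compute both reduced Gröbner bases (unique for the ordering) and check whether they agree.
Buchberger on the first generating set:
f_1 = 5b - 10, LT = b.
f_2 = 2a^2b - 3ab + 4a + 9b - 24, LT = a^2b.

S(f_1,f_2): lcm = a^2b. S = -2a^2 + 3/2ab - 2a - 9/2b + 12.
  leading term a^2: no divisor's leading term divides it; move -2a^2 to the remainder.
  leading term ab: subtract (3/10a)·f_1 from 3/2ab - 2a - 9/2b + 12 → a - 9/2b + 12
  leading term a: no divisor's leading term divides it; move a to the remainder.
  leading term b: subtract (-9/10)·f_1 from -9/2b + 12 → 3
  leading term 1: no divisor's leading term divides it; move 3 to the remainder.
  remainder -2a^2 + a + 3 ≠ 0; add g_3 = -2a^2 + a + 3 to the basis.

The other S-polynomials (S(f_1,g_3), S(f_2,g_3)) all reduce to 0 modulo the current basis, so we have a Gröbner basis.
Inter-reduce: drop elements whose leading term is divisible by another's, tail-reduce, and make monic.
Reduced Gröbner basis: {a^2 - 1/2a - 3/2, b - 2}.

Buchberger on the second generating set:
h_1 = 2a^2b - 3ab + 4a + 4b - 14, LT = a^2b.
h_2 = 4a^2b - 6ab + 8a + 78b - 168, LT = a^2b.

S(h_1,h_2): lcm = a^2b. S = -35/2b + 35.
  leading term b: no divisor's leading term divides it; move -35/2b to the remainder.
  leading term 1: no divisor's leading term divides it; move 35 to the remainder.
  remainder -35/2b + 35 ≠ 0; add k_3 = -35/2b + 35 to the basis.

S(h_1,k_3): lcm = a^2b. S = 2a^2 - 3/2ab + 2a + 2b - 7.
  leading term a^2: no divisor's leading term divides it; move 2a^2 to the remainder.
  leading term ab: subtract (3/35a)·k_3 from -3/2ab + 2a + 2b - 7 → -a + 2b - 7
  leading term a: no divisor's leading term divides it; move -a to the remainder.
  leading term b: subtract (-4/35)·k_3 from 2b - 7 → -3
  leading term 1: no divisor's leading term divides it; move -3 to the remainder.
  remainder 2a^2 - a - 3 ≠ 0; add k_4 = 2a^2 - a - 3 to the basis.

The other S-polynomials (S(h_2,k_3), S(h_1,k_4), S(h_2,k_4), S(k_3,k_4)) all reduce to 0 modulo the current basis, so we have a Gröbner basis.
Inter-reduce: drop elements whose leading term is divisible by another's, tail-reduce, and make monic.
Reduced Gröbner basis: {a^2 - 1/2a - 3/2, b - 2}.

Same reduced basis, so the two generating sets span the same ideal.
The choice of monomial ordering does not affect the verdict — as long as both bases are computed under the same ordering, their equality decides ideal equality.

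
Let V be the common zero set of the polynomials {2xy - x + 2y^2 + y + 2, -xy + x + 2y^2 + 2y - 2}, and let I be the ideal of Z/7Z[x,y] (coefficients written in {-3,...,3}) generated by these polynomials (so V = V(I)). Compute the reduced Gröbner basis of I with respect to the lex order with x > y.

f_1 = 2xy - x + 2y^2 + y + 2, LT = xy.
f_2 = -xy + x + 2y^2 + 2y - 2, LT = xy.

S(f_1,f_2): lcm = xy. S = -3x + 3y^2 - y - 1.
  leading term x: no divisor's leading term divides it; move -3x to the remainder.
  leading term y^2: no divisor's leading term divides it; move 3y^2 to the remainder.
  leading term y: no divisor's leading term divides it; move -y to the remainder.
  leading term 1: no divisor's leading term divides it; move -1 to the remainder.
  remainder -3x + 3y^2 - y - 1 ≠ 0; add g_3 = -3x + 3y^2 - y - 1 to the basis.

S(f_1,g_3): lcm = xy. S = 3x + y^3 + 3y^2 - y + 1.
  leading term x: subtract (-1)·g_3 from 3x + y^3 + 3y^2 - y + 1 → y^3 - y^2 - 2y
  leading term y^3: no divisor's leading term divides it; move y^3 to the remainder.
  leading term y^2: no divisor's leading term divides it; move -y^2 to the remainder.
  leading term y: no divisor's leading term divides it; move -2y to the remainder.
  remainder y^3 - y^2 - 2y ≠ 0; add g_4 = y^3 - y^2 - 2y to the basis.

S(f_2,g_3): lcm = xy. S = -x + y^3 + 2.
  leading term x: subtract (-2)·g_3 from -x + y^3 + 2 → y^3 - y^2 - 2y
  leading term y^3: subtract (1)·g_4 from y^3 - y^2 - 2y → 0
  remainder 0.

S(f_1,g_4): lcm = xy^3. S = -3xy^2 + 2xy + y^4 - 3y^3 + y^2.
  leading term xy^2: subtract (2y)·f_1 from -3xy^2 + 2xy + y^4 - 3y^3 + y^2 → -3xy + y^4 - y^2 + 3y
  leading term xy: subtract (2)·f_1 from -3xy + y^4 - y^2 + 3y → 2x + y^4 + 2y^2 + y + 3
  leading term x: subtract (-3)·g_3 from 2x + y^4 + 2y^2 + y + 3 → y^4 - 3y^2 - 2y
  leading term y^4: subtract (y)·g_4 from y^4 - 3y^2 - 2y → y^3 - y^2 - 2y
  leading term y^3: subtract (1)·g_4 from y^3 - y^2 - 2y → 0
  remainder 0.

S(f_2,g_4): lcm = xy^3. S = 2xy - 2y^4 - 2y^3 + 2y^2.
  leading term xy: subtract (1)·f_1 from 2xy - 2y^4 - 2y^3 + 2y^2 → x - 2y^4 - 2y^3 - y - 2
  leading term x: subtract (2)·g_3 from x - 2y^4 - 2y^3 - y - 2 → -2y^4 - 2y^3 + y^2 + y
  leading term y^4: subtract (-2y)·g_4 from -2y^4 - 2y^3 + y^2 + y → 3y^3 - 3y^2 + y
  leading term y^3: subtract (3)·g_4 from 3y^3 - 3y^2 + y → 0
  remainder 0.

S(g_3,g_4): leading monomials are coprime, so the S-polynomial reduces to 0 (Buchberger's first criterion).
Every S-polynomial of the final basis reduces to 0, so we have a Gröbner basis.
Inter-reduce: drop elements whose leading term is divisible by another's, tail-reduce, and make monic.

G = {x - y^2 - 2y - 2, y^3 - y^2 - 2y}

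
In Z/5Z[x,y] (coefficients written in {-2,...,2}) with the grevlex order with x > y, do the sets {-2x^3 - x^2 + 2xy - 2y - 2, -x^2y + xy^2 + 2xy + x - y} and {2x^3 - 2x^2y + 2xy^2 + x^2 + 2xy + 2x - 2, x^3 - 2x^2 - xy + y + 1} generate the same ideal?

Two ideals are equal iff their reduced Gröbner bases coincide (the reduced basis is unique for a fixed ordering).
Buchberger on the first generating set:
f_1 = -2x^3 - x^2 + 2xy - 2y - 2, LT = x^3.
f_2 = -x^2y + xy^2 + 2xy + x - y, LT = x^2y.

S(f_1,f_2): lcm = x^3y. S = x^2y^2 - xy^2 + x^2 - xy + y^2 + y.
  reduce S modulo (f_1, f_2):
  remainder xy^3 + xy^2 + x^2 + y ≠ 0; add g_3 = xy^3 + xy^2 + x^2 + y to the basis.

S(f_1,g_3): lcm = x^3y^3. S = -x^3y^2 - 2x^2y^3 - xy^4 - x^4 + y^4 - x^2y + y^3.
  reduce S modulo (f_1, f_2, g_3):
  remainder y^4 - xy^2 - y^3 - xy + y^2 + 2x + 2 ≠ 0; add g_4 = y^4 - xy^2 - y^3 - xy + y^2 + 2x + 2 to the basis.

S(f_2,g_3): lcm = x^2y^3. S = -xy^4 - x^2y^2 - 2xy^3 - x^3 - xy^2 + y^3 - xy.
  reduce S modulo (f_1, f_2, g_3, g_4):
  remainder y^3 - xy + 2y^2 + x + 2y + 1 ≠ 0; add g_5 = y^3 - xy + 2y^2 + x + 2y + 1 to the basis.

The other S-polynomials (S(f_1,g_4), S(f_2,g_4), S(g_3,g_4), S(f_1,g_5), S(f_2,g_5), S(g_3,g_5), S(g_4,g_5)) all reduce to 0 modulo the current basis, so we have a Gröbner basis.
Inter-reduce: drop elements whose leading term is divisible by another's, tail-reduce, and make monic.
Reduced Gröbner basis: {x^3 - 2x^2 - xy + y + 1, x^2y - xy^2 - 2xy - x + y, y^3 - xy + 2y^2 + x + 2y + 1}.

Buchberger on the second generating set:
h_1 = 2x^3 - 2x^2y + 2xy^2 + x^2 + 2xy + 2x - 2, LT = x^3.
h_2 = x^3 - 2x^2 - xy + y + 1, LT = x^3.

S(h_1,h_2): lcm = x^3. S = -x^2y + xy^2 + 2xy + x - y - 2.
  reduce S modulo (h_1, h_2):
  remainder -x^2y + xy^2 + 2xy + x - y - 2 ≠ 0; add k_3 = -x^2y + xy^2 + 2xy + x - y - 2 to the basis.

S(h_1,k_3): lcm = x^3y. S = xy^3 + xy^2 + x^2 - 2x - y.
  reduce S modulo (h_1, h_2, k_3):
  remainder xy^3 + xy^2 + x^2 - 2x - y ≠ 0; add k_4 = xy^3 + xy^2 + x^2 - 2x - y to the basis.

S(h_1,k_4): lcm = x^3y^3. S = -x^2y^4 + xy^5 - x^3y^2 - 2x^2y^3 + xy^4 - x^4 + xy^3 + 2x^3 + x^2y - y^3.
  reduce S modulo (h_1, h_2, k_3, k_4):
  remainder y^4 + xy^2 - y^3 - x^2 - xy - y^2 + x + 2y - 1 ≠ 0; add k_5 = y^4 + xy^2 - y^3 - x^2 - xy - y^2 + x + 2y - 1 to the basis.

S(k_3,k_4): lcm = x^2y^3. S = -xy^4 - x^2y^2 - 2xy^3 - x^3 - xy^2 + y^3 + 2x^2 + xy + 2y^2.
  reduce S modulo (h_1, h_2, k_3, k_4, k_5):
  remainder y^3 + 2x^2 - xy + 2y^2 + 2x - 1 ≠ 0; add k_6 = y^3 + 2x^2 - xy + 2y^2 + 2x - 1 to the basis.

The other S-polynomials (S(h_2,k_3), S(h_2,k_4), S(h_1,k_5), S(h_2,k_5), S(k_3,k_5), S(k_4,k_5), S(h_1,k_6), S(h_2,k_6), S(k_3,k_6), S(k_4,k_6), S(k_5,k_6)) all reduce to 0 modulo the current basis, so we have a Gröbner basis.
Inter-reduce: drop elements whose leading term is divisible by another's, tail-reduce, and make monic.
Reduced Gröbner basis: {x^3 - 2x^2 - xy + y + 1, x^2y - xy^2 - 2xy - x + y + 2, y^3 + 2x^2 - xy + 2y^2 + 2x - 1}.

The bases are distinct; the ideals are different.
The same test decides containment: I ⊆ J iff every generator of I reduces to 0 modulo a Gröbner basis of J.

No, the ideals differ.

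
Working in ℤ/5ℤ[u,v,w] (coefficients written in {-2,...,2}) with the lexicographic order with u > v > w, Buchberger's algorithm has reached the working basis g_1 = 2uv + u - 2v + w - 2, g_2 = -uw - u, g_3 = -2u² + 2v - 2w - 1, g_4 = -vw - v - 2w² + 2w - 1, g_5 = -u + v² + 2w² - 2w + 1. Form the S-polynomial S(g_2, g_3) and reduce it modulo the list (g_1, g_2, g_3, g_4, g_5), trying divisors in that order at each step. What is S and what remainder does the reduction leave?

lcm(LM(g_2), LM(g_3)) = u²w.
S = (lcm/LT(g_2))·g_2 − (lcm/LT(g_3))·g_3 = u² + vw - w² + 2w.
Reduce S modulo (g_1, g_2, g_3, g_4, g_5) in that order:
  leading term u²: subtract (2)·g_3 from u² + vw - w² + 2w → vw + v - w² + w + 2
  leading term vw: subtract (-1)·g_4 from vw + v - w² + w + 2 → 2w² - 2w + 1
  leading term w²: no divisor's leading term divides it; move 2w² to the remainder.
  leading term w: no divisor's leading term divides it; move -2w to the remainder.
  leading term 1: no divisor's leading term divides it; move 1 to the remainder.
The remainder 2w² - 2w + 1 is nonzero, so it would be added as the next basis element.

S(g_2, g_3) = u² + vw - w² + 2w; remainder on division = 2w² - 2w + 1.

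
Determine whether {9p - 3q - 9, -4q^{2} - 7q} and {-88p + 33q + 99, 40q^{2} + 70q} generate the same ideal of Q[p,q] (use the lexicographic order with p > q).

For a fixed monomial order, each ideal has a unique reduced Gröbner basis; comparing bases decides equality.
Buchberger on the first generating set:
f_1 = 9p - 3q - 9, LT = p.
f_2 = -4q^{2} - 7q, LT = q^{2}.

S(f_1,f_2): leading monomials are coprime, so the S-polynomial reduces to 0 (Buchberger's first criterion).
Every S-polynomial of the final basis reduces to 0, so we have a Gröbner basis.
Inter-reduce: drop elements whose leading term is divisible by another's, tail-reduce, and make monic.
Reduced Gröbner basis: {p - \tfrac{1}{3}q - 1, q^{2} + \tfrac{7}{4}q}.

Buchberger on the second generating set:
h_1 = -88p + 33q + 99, LT = p.
h_2 = 40q^{2} + 70q, LT = q^{2}.

S(h_1,h_2): leading monomials are coprime, so the S-polynomial reduces to 0 (Buchberger's first criterion).
Every S-polynomial of the final basis reduces to 0, so we have a Gröbner basis.
Inter-reduce: drop elements whose leading term is divisible by another's, tail-reduce, and make monic.
Reduced Gröbner basis: {p - \tfrac{3}{8}q - \tfrac{9}{8}, q^{2} + \tfrac{7}{4}q}.

These differ, so the ideals are not equal.
The same test decides containment: I ⊆ J iff every generator of I reduces to 0 modulo a Gröbner basis of J.

No, the ideals differ.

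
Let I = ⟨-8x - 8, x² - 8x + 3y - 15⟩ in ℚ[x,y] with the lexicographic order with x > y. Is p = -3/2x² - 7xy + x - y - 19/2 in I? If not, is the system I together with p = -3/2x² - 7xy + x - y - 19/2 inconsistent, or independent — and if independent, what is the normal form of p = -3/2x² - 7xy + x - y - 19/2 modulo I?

First compute the reduced Gröbner basis of I by Buchberger's algorithm.
f_1 = -8x - 8, LT = x.
f_2 = x² - 8x + 3y - 15, LT = x².

S(f_1,f_2): lcm = x². S = 9x - 3y + 15.
  reduce S modulo (f_1, f_2):
  remainder -3y + 6 ≠ 0; add h_3 = -3y + 6 to the basis.

The other S-polynomials (S(f_1,h_3), S(f_2,h_3)) all reduce to 0 modulo the current basis, so we have a Gröbner basis.
Inter-reduce: drop elements whose leading term is divisible by another's, tail-reduce, and make monic.
Reduced Gröbner basis: {x + 1, y - 2}.
Label its elements g_1 = x + 1, g_2 = y - 2.

Reduce p = -3/2x² - 7xy + x - y - 19/2 modulo G:
  leading term x²: subtract (-3/2x)·g_1 from -3/2x² - 7xy + x - y - 19/2 → -7xy + 5/2x - y - 19/2
  leading term xy: subtract (-7y)·g_1 from -7xy + 5/2x - y - 19/2 → 5/2x + 6y - 19/2
  leading term x: subtract (5/2)·g_1 from 5/2x + 6y - 19/2 → 6y - 12
  leading term y: subtract (6)·g_2 from 6y - 12 → 0
  normal form = 0.
Since the normal form is 0, p ∈ I.

-3/2x² - 7xy + x - y - 19/2 lies in I (it reduces to 0).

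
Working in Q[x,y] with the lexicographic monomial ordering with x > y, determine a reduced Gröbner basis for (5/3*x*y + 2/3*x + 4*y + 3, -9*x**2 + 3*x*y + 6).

G = {x - 20/21*y**2 - 61/9*y - 304/63, y**3 + 451/60*y**2 + 313/30*y + 47/12}

f_1 = 5/3*x*y + 2/3*x + 4*y + 3, LT = x*y.
f_2 = -9*x**2 + 3*x*y + 6, LT = x**2.

S(f_1,f_2): lcm = x**2*y. S = 2/5*x**2 + 1/3*x*y**2 + 12/5*x*y + 9/5*x + 2/3*y.
  leading term x**2: subtract (-2/45)·f_2 from 2/5*x**2 + 1/3*x*y**2 + 12/5*x*y + 9/5*x + 2/3*y → 1/3*x*y**2 + 38/15*x*y + 9/5*x + 2/3*y + 4/15
  leading term x*y**2: subtract (1/5*y)·f_1 from 1/3*x*y**2 + 38/15*x*y + 9/5*x + 2/3*y + 4/15 → 12/5*x*y + 9/5*x - 4/5*y**2 + 1/15*y + 4/15
  leading term x*y: subtract (36/25)·f_1 from 12/5*x*y + 9/5*x - 4/5*y**2 + 1/15*y + 4/15 → 21/25*x - 4/5*y**2 - 427/75*y - 304/75
  leading term x: no divisor's leading term divides it; move 21/25*x to the remainder.
  leading term y**2: no divisor's leading term divides it; move -4/5*y**2 to the remainder.
  leading term y: no divisor's leading term divides it; move -427/75*y to the remainder.
  leading term 1: no divisor's leading term divides it; move -304/75 to the remainder.
  remainder 21/25*x - 4/5*y**2 - 427/75*y - 304/75 ≠ 0; add g_3 = 21/25*x - 4/5*y**2 - 427/75*y - 304/75 to the basis.

S(f_1,g_3): lcm = x*y. S = 2/5*x + 20/21*y**3 + 61/9*y**2 + 2276/315*y + 9/5.
  leading term x: subtract (10/21)·g_3 from 2/5*x + 20/21*y**3 + 61/9*y**2 + 2276/315*y + 9/5 → 20/21*y**3 + 451/63*y**2 + 626/63*y + 235/63
  leading term y**3: no divisor's leading term divides it; move 20/21*y**3 to the remainder.
  leading term y**2: no divisor's leading term divides it; move 451/63*y**2 to the remainder.
  leading term y: no divisor's leading term divides it; move 626/63*y to the remainder.
  leading term 1: no divisor's leading term divides it; move 235/63 to the remainder.
  remainder 20/21*y**3 + 451/63*y**2 + 626/63*y + 235/63 ≠ 0; add g_4 = 20/21*y**3 + 451/63*y**2 + 626/63*y + 235/63 to the basis.

S(f_2,g_3): lcm = x**2. S = 20/21*x*y**2 + 58/9*x*y + 304/63*x - 2/3.
  leading term x*y**2: subtract (4/7*y)·f_1 from 20/21*x*y**2 + 58/9*x*y + 304/63*x - 2/3 → 382/63*x*y + 304/63*x - 16/7*y**2 - 12/7*y - 2/3
  leading term x*y: subtract (382/105)·f_1 from 382/63*x*y + 304/63*x - 16/7*y**2 - 12/7*y - 2/3 → 12/5*x - 16/7*y**2 - 244/15*y - 1216/105
  leading term x: subtract (20/7)·g_3 from 12/5*x - 16/7*y**2 - 244/15*y - 1216/105 → 0
  remainder 0.

S(f_1,g_4): lcm = x*y**3. S = -427/60*x*y**2 - 313/30*x*y - 47/12*x + 12/5*y**3 + 9/5*y**2.
  leading term x*y**2: subtract (-427/100*y)·f_1 from -427/60*x*y**2 - 313/30*x*y - 47/12*x + 12/5*y**3 + 9/5*y**2 → -569/75*x*y - 47/12*x + 12/5*y**3 + 472/25*y**2 + 1281/100*y
  leading term x*y: subtract (-569/125)·f_1 from -569/75*x*y - 47/12*x + 12/5*y**3 + 472/25*y**2 + 1281/100*y → -441/500*x + 12/5*y**3 + 472/25*y**2 + 15509/500*y + 1707/125
  leading term x: subtract (-21/20)·g_3 from -441/500*x + 12/5*y**3 + 472/25*y**2 + 15509/500*y + 1707/125 → 12/5*y**3 + 451/25*y**2 + 626/25*y + 47/5
  leading term y**3: subtract (63/25)·g_4 from 12/5*y**3 + 451/25*y**2 + 626/25*y + 47/5 → 0
  remainder 0.

S(f_2,g_4): leading monomials are coprime, so the S-polynomial reduces to 0 (Buchberger's first criterion).
S(g_3,g_4): leading monomials are coprime, so the S-polynomial reduces to 0 (Buchberger's first criterion).
Every S-polynomial of the final basis reduces to 0, so we have a Gröbner basis.
Inter-reduce: drop elements whose leading term is divisible by another's, tail-reduce, and make monic.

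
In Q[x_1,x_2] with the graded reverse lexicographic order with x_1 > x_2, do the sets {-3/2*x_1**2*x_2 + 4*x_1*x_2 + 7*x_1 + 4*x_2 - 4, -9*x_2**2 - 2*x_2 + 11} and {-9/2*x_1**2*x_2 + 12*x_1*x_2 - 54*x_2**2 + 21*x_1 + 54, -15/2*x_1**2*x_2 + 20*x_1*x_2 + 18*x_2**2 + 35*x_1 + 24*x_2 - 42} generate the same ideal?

Yes, the ideals are equal.

Two ideals are equal iff their reduced Gröbner bases coincide (the reduced basis is unique for a fixed ordering).
Buchberger on the first generating set:
f_1 = -3/2*x_1**2*x_2 + 4*x_1*x_2 + 7*x_1 + 4*x_2 - 4, LT = x_1**2*x_2.
f_2 = -9*x_2**2 - 2*x_2 + 11, LT = x_2**2.

S(f_1,f_2): lcm = x_1**2*x_2**2. S = -2/9*x_1**2*x_2 - 8/3*x_1*x_2**2 + 11/9*x_1**2 - 14/3*x_1*x_2 - 8/3*x_2**2 + 8/3*x_2.
  leading term x_1**2*x_2: subtract (4/27)·f_1 from -2/9*x_1**2*x_2 - 8/3*x_1*x_2**2 + 11/9*x_1**2 - 14/3*x_1*x_2 - 8/3*x_2**2 + 8/3*x_2 → -8/3*x_1*x_2**2 + 11/9*x_1**2 - 142/27*x_1*x_2 - 8/3*x_2**2 - 28/27*x_1 + 56/27*x_2 + 16/27
  leading term x_1*x_2**2: subtract (8/27*x_1)·f_2 from -8/3*x_1*x_2**2 + 11/9*x_1**2 - 142/27*x_1*x_2 - 8/3*x_2**2 - 28/27*x_1 + 56/27*x_2 + 16/27 → 11/9*x_1**2 - 14/3*x_1*x_2 - 8/3*x_2**2 - 116/27*x_1 + 56/27*x_2 + 16/27
  leading term x_1**2: no divisor's leading term divides it; move 11/9*x_1**2 to the remainder.
  leading term x_1*x_2: no divisor's leading term divides it; move -14/3*x_1*x_2 to the remainder.
  leading term x_2**2: subtract (8/27)·f_2 from -8/3*x_2**2 - 116/27*x_1 + 56/27*x_2 + 16/27 → -116/27*x_1 + 8/3*x_2 - 8/3
  leading term x_1: no divisor's leading term divides it; move -116/27*x_1 to the remainder.
  leading term x_2: no divisor's leading term divides it; move 8/3*x_2 to the remainder.
  leading term 1: no divisor's leading term divides it; move -8/3 to the remainder.
  remainder 11/9*x_1**2 - 14/3*x_1*x_2 - 116/27*x_1 + 8/3*x_2 - 8/3 ≠ 0; add g_3 = 11/9*x_1**2 - 14/3*x_1*x_2 - 116/27*x_1 + 8/3*x_2 - 8/3 to the basis.

The other S-polynomials (S(f_1,g_3), S(f_2,g_3)) all reduce to 0 modulo the current basis, so we have a Gröbner basis.
Inter-reduce: drop elements whose leading term is divisible by another's, tail-reduce, and make monic.
Reduced Gröbner basis: {x_1**2 - 42/11*x_1*x_2 - 116/33*x_1 + 24/11*x_2 - 24/11, x_2**2 + 2/9*x_2 - 11/9}.

Buchberger on the second generating set:
h_1 = -9/2*x_1**2*x_2 + 12*x_1*x_2 - 54*x_2**2 + 21*x_1 + 54, LT = x_1**2*x_2.
h_2 = -15/2*x_1**2*x_2 + 20*x_1*x_2 + 18*x_2**2 + 35*x_1 + 24*x_2 - 42, LT = x_1**2*x_2.

S(h_1,h_2): lcm = x_1**2*x_2. S = 72/5*x_2**2 + 16/5*x_2 - 88/5.
  leading term x_2**2: no divisor's leading term divides it; move 72/5*x_2**2 to the remainder.
  leading term x_2: no divisor's leading term divides it; move 16/5*x_2 to the remainder.
  leading term 1: no divisor's leading term divides it; move -88/5 to the remainder.
  remainder 72/5*x_2**2 + 16/5*x_2 - 88/5 ≠ 0; add k_3 = 72/5*x_2**2 + 16/5*x_2 - 88/5 to the basis.

S(h_1,k_3): lcm = x_1**2*x_2**2. S = -2/9*x_1**2*x_2 - 8/3*x_1*x_2**2 + 12*x_2**3 + 11/9*x_1**2 - 14/3*x_1*x_2 - 12*x_2.
  leading term x_1**2*x_2: subtract (4/81)·h_1 from -2/9*x_1**2*x_2 - 8/3*x_1*x_2**2 + 12*x_2**3 + 11/9*x_1**2 - 14/3*x_1*x_2 - 12*x_2 → -8/3*x_1*x_2**2 + 12*x_2**3 + 11/9*x_1**2 - 142/27*x_1*x_2 + 8/3*x_2**2 - 28/27*x_1 - 12*x_2 - 8/3
  leading term x_1*x_2**2: subtract (-5/27*x_1)·k_3 from -8/3*x_1*x_2**2 + 12*x_2**3 + 11/9*x_1**2 - 142/27*x_1*x_2 + 8/3*x_2**2 - 28/27*x_1 - 12*x_2 - 8/3 → 12*x_2**3 + 11/9*x_1**2 - 14/3*x_1*x_2 + 8/3*x_2**2 - 116/27*x_1 - 12*x_2 - 8/3
  leading term x_2**3: subtract (5/6*x_2)·k_3 from 12*x_2**3 + 11/9*x_1**2 - 14/3*x_1*x_2 + 8/3*x_2**2 - 116/27*x_1 - 12*x_2 - 8/3 → 11/9*x_1**2 - 14/3*x_1*x_2 - 116/27*x_1 + 8/3*x_2 - 8/3
  leading term x_1**2: no divisor's leading term divides it; move 11/9*x_1**2 to the remainder.
  leading term x_1*x_2: no divisor's leading term divides it; move -14/3*x_1*x_2 to the remainder.
  leading term x_1: no divisor's leading term divides it; move -116/27*x_1 to the remainder.
  leading term x_2: no divisor's leading term divides it; move 8/3*x_2 to the remainder.
  leading term 1: no divisor's leading term divides it; move -8/3 to the remainder.
  remainder 11/9*x_1**2 - 14/3*x_1*x_2 - 116/27*x_1 + 8/3*x_2 - 8/3 ≠ 0; add k_4 = 11/9*x_1**2 - 14/3*x_1*x_2 - 116/27*x_1 + 8/3*x_2 - 8/3 to the basis.

The other S-polynomials (S(h_2,k_3), S(h_1,k_4), S(h_2,k_4), S(k_3,k_4)) all reduce to 0 modulo the current basis, so we have a Gröbner basis.
Inter-reduce: drop elements whose leading term is divisible by another's, tail-reduce, and make monic.
Reduced Gröbner basis: {x_1**2 - 42/11*x_1*x_2 - 116/33*x_1 + 24/11*x_2 - 24/11, x_2**2 + 2/9*x_2 - 11/9}.

Same reduced basis, so the two generating sets span the same ideal.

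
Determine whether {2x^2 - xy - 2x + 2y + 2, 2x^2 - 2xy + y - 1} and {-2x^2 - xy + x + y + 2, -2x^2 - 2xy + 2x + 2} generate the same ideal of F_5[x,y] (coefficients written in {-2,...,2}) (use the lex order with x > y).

No, the ideals differ.

Two ideals are equal iff their reduced Gröbner bases coincide (the reduced basis is unique for a fixed ordering).
Buchberger on the first generating set:
f_1 = 2x^2 - xy - 2x + 2y + 2, LT = x^2.
f_2 = 2x^2 - 2xy + y - 1, LT = x^2.

S(f_1,f_2): lcm = x^2. S = -2xy - x - 2y - 1.
  reduce S modulo (f_1, f_2):
  remainder -2xy - x - 2y - 1 ≠ 0; add g_3 = -2xy - x - 2y - 1 to the basis.

S(f_1,g_3): lcm = x^2y. S = 2x^2 + 2xy^2 - 2xy + 2x + y^2 + y.
  reduce S modulo (f_1, f_2, g_3):
  remainder -y^2 - 1 ≠ 0; add g_4 = -y^2 - 1 to the basis.

The other S-polynomials (S(f_2,g_3), S(f_1,g_4), S(f_2,g_4), S(g_3,g_4)) all reduce to 0 modulo the current basis, so we have a Gröbner basis.
Inter-reduce: drop elements whose leading term is divisible by another's, tail-reduce, and make monic.
Reduced Gröbner basis: {x^2 - 2x - y, xy - 2x + y - 2, y^2 + 1}.

Buchberger on the second generating set:
h_1 = -2x^2 - xy + x + y + 2, LT = x^2.
h_2 = -2x^2 - 2xy + 2x + 2, LT = x^2.

S(h_1,h_2): lcm = x^2. S = 2xy - 2x + 2y.
  reduce S modulo (h_1, h_2):
  remainder 2xy - 2x + 2y ≠ 0; add k_3 = 2xy - 2x + 2y to the basis.

S(h_1,k_3): lcm = x^2y. S = x^2 - 2xy^2 + xy + 2y^2 - y.
  reduce S modulo (h_1, h_2, k_3):
  remainder -x - y^2 + y + 1 ≠ 0; add k_4 = -x - y^2 + y + 1 to the basis.

S(k_3,k_4): lcm = xy. S = -x - y^3 + y^2 + 2y.
  reduce S modulo (h_1, h_2, k_3, k_4):
  remainder -y^3 + 2y^2 + y - 1 ≠ 0; add k_5 = -y^3 + 2y^2 + y - 1 to the basis.

The other S-polynomials (S(h_2,k_3), S(h_1,k_4), S(h_2,k_4), S(h_1,k_5), S(h_2,k_5), S(k_3,k_5), S(k_4,k_5)) all reduce to 0 modulo the current basis, so we have a Gröbner basis.
Inter-reduce: drop elements whose leading term is divisible by another's, tail-reduce, and make monic.
Reduced Gröbner basis: {x + y^2 - y - 1, y^3 - 2y^2 - y + 1}.

These differ, so the ideals are not equal.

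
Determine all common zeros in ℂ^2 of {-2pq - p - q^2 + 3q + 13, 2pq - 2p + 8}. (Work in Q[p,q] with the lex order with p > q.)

{(1, -3), (10/3 + 2*sqrt(37)/3, 7/2 - sqrt(37)/2), (10/3 - 2*sqrt(37)/3, sqrt(37)/2 + 7/2)}

Compute a lex Gröbner basis by Buchberger's algorithm.
f_1 = -2pq - p - q^2 + 3q + 13, LT = pq.
f_2 = 2pq - 2p + 8, LT = pq.

S(f_1,f_2): lcm = pq. S = 3/2p + 1/2q^2 - 3/2q - 21/2.
  leading term p: no divisor's leading term divides it; move 3/2p to the remainder.
  leading term q^2: no divisor's leading term divides it; move 1/2q^2 to the remainder.
  leading term q: no divisor's leading term divides it; move -3/2q to the remainder.
  leading term 1: no divisor's leading term divides it; move -21/2 to the remainder.
  remainder 3/2p + 1/2q^2 - 3/2q - 21/2 ≠ 0; add h_3 = 3/2p + 1/2q^2 - 3/2q - 21/2 to the basis.

S(f_1,h_3): lcm = pq. S = 1/2p - 1/3q^3 + 3/2q^2 + 11/2q - 13/2.
  leading term p: subtract (1/3)·h_3 from 1/2p - 1/3q^3 + 3/2q^2 + 11/2q - 13/2 → -1/3q^3 + 4/3q^2 + 6q - 3
  leading term q^3: no divisor's leading term divides it; move -1/3q^3 to the remainder.
  leading term q^2: no divisor's leading term divides it; move 4/3q^2 to the remainder.
  leading term q: no divisor's leading term divides it; move 6q to the remainder.
  leading term 1: no divisor's leading term divides it; move -3 to the remainder.
  remainder -1/3q^3 + 4/3q^2 + 6q - 3 ≠ 0; add h_4 = -1/3q^3 + 4/3q^2 + 6q - 3 to the basis.

The other S-polynomials (S(f_2,h_3), S(f_1,h_4), S(f_2,h_4), S(h_3,h_4)) all reduce to 0 modulo the current basis, so we have a Gröbner basis.
Inter-reduce: drop elements whose leading term is divisible by another's, tail-reduce, and make monic.
Reduced Gröbner basis: {p + 1/3q^2 - q - 7, q^3 - 4q^2 - 18q + 9}.

From the last basis element, q^3 - 4q^2 - 18q + 9 = 0, so q takes values in {-3, 7/2 - sqrt(37)/2, sqrt(37)/2 + 7/2}. Each choice, substituted upward through the basis, yields the corresponding point(s) of the solution set.
  q = -3: the earlier basis element becomes p - 1 = 0, giving p = 1 — point (1, -3).
  q = 7/2 - sqrt(37)/2: the earlier basis element becomes p - 2*sqrt(37)/3 - 10/3 = 0, giving p = 10/3 + 2*sqrt(37)/3 — point (10/3 + 2*sqrt(37)/3, 7/2 - sqrt(37)/2).
  q = sqrt(37)/2 + 7/2: the earlier basis element becomes p - 10/3 + 2*sqrt(37)/3 = 0, giving p = 10/3 - 2*sqrt(37)/3 — point (10/3 - 2*sqrt(37)/3, sqrt(37)/2 + 7/2).
Zero-dimensionality of the ideal guarantees finitely many solutions over ℂ.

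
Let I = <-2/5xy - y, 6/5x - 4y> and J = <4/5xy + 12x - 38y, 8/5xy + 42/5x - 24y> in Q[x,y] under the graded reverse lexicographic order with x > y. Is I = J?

Yes, the ideals are equal.

Since reduced Gröbner bases are canonical representatives of ideals under a given ordering, it suffices to compute and compare them.
Buchberger on the first generating set:
f_1 = -2/5xy - y, LT = xy.
f_2 = 6/5x - 4y, LT = x.

S(f_1,f_2): lcm = xy. S = 10/3y^2 + 5/2y.
  leading term y^2: no divisor's leading term divides it; move 10/3y^2 to the remainder.
  leading term y: no divisor's leading term divides it; move 5/2y to the remainder.
  remainder 10/3y^2 + 5/2y ≠ 0; add g_3 = 10/3y^2 + 5/2y to the basis.

The other S-polynomials (S(f_1,g_3), S(f_2,g_3)) all reduce to 0 modulo the current basis, so we have a Gröbner basis.
Inter-reduce: drop elements whose leading term is divisible by another's, tail-reduce, and make monic.
Reduced Gröbner basis: {y^2 + 3/4y, x - 10/3y}.

Buchberger on the second generating set:
h_1 = 4/5xy + 12x - 38y, LT = xy.
h_2 = 8/5xy + 42/5x - 24y, LT = xy.

S(h_1,h_2): lcm = xy. S = 39/4x - 65/2y.
  leading term x: no divisor's leading term divides it; move 39/4x to the remainder.
  leading term y: no divisor's leading term divides it; move -65/2y to the remainder.
  remainder 39/4x - 65/2y ≠ 0; add k_3 = 39/4x - 65/2y to the basis.

S(h_1,k_3): lcm = xy. S = 10/3y^2 + 15x - 95/2y.
  leading term y^2: no divisor's leading term divides it; move 10/3y^2 to the remainder.
  leading term x: subtract (20/13)·k_3 from 15x - 95/2y → 5/2y
  leading term y: no divisor's leading term divides it; move 5/2y to the remainder.
  remainder 10/3y^2 + 5/2y ≠ 0; add k_4 = 10/3y^2 + 5/2y to the basis.

The other S-polynomials (S(h_2,k_3), S(h_1,k_4), S(h_2,k_4), S(k_3,k_4)) all reduce to 0 modulo the current basis, so we have a Gröbner basis.
Inter-reduce: drop elements whose leading term is divisible by another's, tail-reduce, and make monic.
Reduced Gröbner basis: {y^2 + 3/4y, x - 10/3y}.

The two bases agree; hence the ideals are identical.
The same test decides containment: I ⊆ J iff every generator of I reduces to 0 modulo a Gröbner basis of J.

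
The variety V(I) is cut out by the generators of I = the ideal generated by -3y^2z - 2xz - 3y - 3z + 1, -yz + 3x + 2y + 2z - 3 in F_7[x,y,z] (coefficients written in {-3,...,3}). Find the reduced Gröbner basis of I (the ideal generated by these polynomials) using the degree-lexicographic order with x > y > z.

G = {xz^2 + 3x^2 + y^2 - 3z^2 + 2x - 3y + 3z - 3, xy + xz + 3y^2 + 2x + 3y - 3z + 1, yz - 3x - 2y - 2z + 3}

f_1 = -3y^2z - 2xz - 3y - 3z + 1, LT = y^2z.
f_2 = -yz + 3x + 2y + 2z - 3, LT = yz.

S(f_1,f_2): lcm = y^2z. S = 3xy + 3xz + 2y^2 + 2yz - 2y + z + 2.
  leading term xy: no divisor's leading term divides it; move 3xy to the remainder.
  leading term xz: no divisor's leading term divides it; move 3xz to the remainder.
  leading term y^2: no divisor's leading term divides it; move 2y^2 to the remainder.
  leading term yz: subtract (-2)·f_2 from 2yz - 2y + z + 2 → -x + 2y - 2z + 3
  leading term x: no divisor's leading term divides it; move -x to the remainder.
  leading term y: no divisor's leading term divides it; move 2y to the remainder.
  leading term z: no divisor's leading term divides it; move -2z to the remainder.
  leading term 1: no divisor's leading term divides it; move 3 to the remainder.
  remainder 3xy + 3xz + 2y^2 - x + 2y - 2z + 3 ≠ 0; add g_3 = 3xy + 3xz + 2y^2 - x + 2y - 2z + 3 to the basis.

S(f_1,g_3): lcm = xy^2z. S = -xyz^2 - 3y^3z + 3x^2z - 2xyz - 3y^2z + 3yz^2 + xy + xz - yz + 2x.
  leading term xyz^2: subtract (xz)·f_2 from -xyz^2 - 3y^3z + 3x^2z - 2xyz - 3y^2z + 3yz^2 + xy + xz - yz + 2x → -3y^3z + 3xyz - 2xz^2 - 3y^2z + 3yz^2 + xy - 3xz - yz + 2x
  leading term y^3z: subtract (y)·f_1 from -3y^3z + 3xyz - 2xz^2 - 3y^2z + 3yz^2 + xy - 3xz - yz + 2x → -2xyz - 2xz^2 - 3y^2z + 3yz^2 + xy - 3xz + 3y^2 + 2yz + 2x - y
  leading term xyz: subtract (2x)·f_2 from -2xyz - 2xz^2 - 3y^2z + 3yz^2 + xy - 3xz + 3y^2 + 2yz + 2x - y → -2xz^2 - 3y^2z + 3yz^2 + x^2 - 3xy + 3y^2 + 2yz + x - y
  leading term xz^2: no divisor's leading term divides it; move -2xz^2 to the remainder.
  leading term y^2z: subtract (1)·f_1 from -3y^2z + 3yz^2 + x^2 - 3xy + 3y^2 + 2yz + x - y → 3yz^2 + x^2 - 3xy + 2xz + 3y^2 + 2yz + x + 2y + 3z - 1
  leading term yz^2: subtract (-3z)·f_2 from 3yz^2 + x^2 - 3xy + 2xz + 3y^2 + 2yz + x + 2y + 3z - 1 → x^2 - 3xy - 3xz + 3y^2 + yz - z^2 + x + 2y + z - 1
  leading term x^2: no divisor's leading term divides it; move x^2 to the remainder.
  leading term xy: subtract (-1)·g_3 from -3xy - 3xz + 3y^2 + yz - z^2 + x + 2y + z - 1 → -2y^2 + yz - z^2 - 3y - z + 2
  leading term y^2: no divisor's leading term divides it; move -2y^2 to the remainder.
  leading term yz: subtract (-1)·f_2 from yz - z^2 - 3y - z + 2 → -z^2 + 3x - y + z - 1
  leading term z^2: no divisor's leading term divides it; move -z^2 to the remainder.
  leading term x: no divisor's leading term divides it; move 3x to the remainder.
  leading term y: no divisor's leading term divides it; move -y to the remainder.
  leading term z: no divisor's leading term divides it; move z to the remainder.
  leading term 1: no divisor's leading term divides it; move -1 to the remainder.
  remainder -2xz^2 + x^2 - 2y^2 - z^2 + 3x - y + z - 1 ≠ 0; add g_4 = -2xz^2 + x^2 - 2y^2 - z^2 + 3x - y + z - 1 to the basis.

The other S-polynomials (S(f_2,g_3), S(f_1,g_4), S(f_2,g_4), S(g_3,g_4)) all reduce to 0 modulo the current basis, so we have a Gröbner basis.
Inter-reduce: drop elements whose leading term is divisible by another's, tail-reduce, and make monic.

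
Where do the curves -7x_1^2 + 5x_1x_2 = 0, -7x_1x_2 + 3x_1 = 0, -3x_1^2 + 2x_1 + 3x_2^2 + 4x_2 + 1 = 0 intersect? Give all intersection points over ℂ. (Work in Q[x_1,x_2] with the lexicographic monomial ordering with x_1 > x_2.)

{(0, -1), (0, -1/3)}

Compute a lex Gröbner basis by Buchberger's algorithm.
f_1 = -7x_1^2 + 5x_1x_2, LT = x_1^2.
f_2 = -7x_1x_2 + 3x_1, LT = x_1x_2.
f_3 = -3x_1^2 + 2x_1 + 3x_2^2 + 4x_2 + 1, LT = x_1^2.

S(f_1,f_3): lcm = x_1^2. S = -5/7x_1x_2 + 2/3x_1 + x_2^2 + 4/3x_2 + 1/3.
  leading term x_1x_2: subtract (5/49)·f_2 from -5/7x_1x_2 + 2/3x_1 + x_2^2 + 4/3x_2 + 1/3 → 53/147x_1 + x_2^2 + 4/3x_2 + 1/3
  leading term x_1: no divisor's leading term divides it; move 53/147x_1 to the remainder.
  leading term x_2^2: no divisor's leading term divides it; move x_2^2 to the remainder.
  leading term x_2: no divisor's leading term divides it; move 4/3x_2 to the remainder.
  leading term 1: no divisor's leading term divides it; move 1/3 to the remainder.
  remainder 53/147x_1 + x_2^2 + 4/3x_2 + 1/3 ≠ 0; add h_4 = 53/147x_1 + x_2^2 + 4/3x_2 + 1/3 to the basis.

S(f_2,f_3): lcm = x_1^2x_2. S = -3/7x_1^2 + 2/3x_1x_2 + x_2^3 + 4/3x_2^2 + 1/3x_2.
  leading term x_1^2: subtract (3/49)·f_1 from -3/7x_1^2 + 2/3x_1x_2 + x_2^3 + 4/3x_2^2 + 1/3x_2 → 53/147x_1x_2 + x_2^3 + 4/3x_2^2 + 1/3x_2
  leading term x_1x_2: subtract (-53/1029)·f_2 from 53/147x_1x_2 + x_2^3 + 4/3x_2^2 + 1/3x_2 → 53/343x_1 + x_2^3 + 4/3x_2^2 + 1/3x_2
  leading term x_1: subtract (3/7)·h_4 from 53/343x_1 + x_2^3 + 4/3x_2^2 + 1/3x_2 → x_2^3 + 19/21x_2^2 - 5/21x_2 - 1/7
  leading term x_2^3: no divisor's leading term divides it; move x_2^3 to the remainder.
  leading term x_2^2: no divisor's leading term divides it; move 19/21x_2^2 to the remainder.
  leading term x_2: no divisor's leading term divides it; move -5/21x_2 to the remainder.
  leading term 1: no divisor's leading term divides it; move -1/7 to the remainder.
  remainder x_2^3 + 19/21x_2^2 - 5/21x_2 - 1/7 ≠ 0; add h_5 = x_2^3 + 19/21x_2^2 - 5/21x_2 - 1/7 to the basis.

S(f_1,h_4): lcm = x_1^2. S = -147/53x_1x_2^2 - 1637/371x_1x_2 - 49/53x_1.
  leading term x_1x_2^2: subtract (21/53x_2)·f_2 from -147/53x_1x_2^2 - 1637/371x_1x_2 - 49/53x_1 → -2078/371x_1x_2 - 49/53x_1
  leading term x_1x_2: subtract (2078/2597)·f_2 from -2078/371x_1x_2 - 49/53x_1 → -8635/2597x_1
  leading term x_1: subtract (-25905/2809)·h_4 from -8635/2597x_1 → 25905/2809x_2^2 + 34540/2809x_2 + 8635/2809
  leading term x_2^2: no divisor's leading term divides it; move 25905/2809x_2^2 to the remainder.
  leading term x_2: no divisor's leading term divides it; move 34540/2809x_2 to the remainder.
  leading term 1: no divisor's leading term divides it; move 8635/2809 to the remainder.
  remainder 25905/2809x_2^2 + 34540/2809x_2 + 8635/2809 ≠ 0; add h_6 = 25905/2809x_2^2 + 34540/2809x_2 + 8635/2809 to the basis.

The other S-polynomials (S(f_1,f_2), S(f_2,h_4), S(f_3,h_4), S(f_1,h_5), S(f_2,h_5), S(f_3,h_5), S(h_4,h_5), S(f_1,h_6), S(f_2,h_6), S(f_3,h_6), S(h_4,h_6), S(h_5,h_6)) all reduce to 0 modulo the current basis, so we have a Gröbner basis.
Inter-reduce: drop elements whose leading term is divisible by another's, tail-reduce, and make monic.
Reduced Gröbner basis: {x_1, x_2^2 + 4/3x_2 + 1/3}.

A lex Gröbner basis eliminates variables successively. Here x_2^2 + 4/3x_2 + 1/3 depends only on x_2, with roots {-1, -1/3}; lifting each root through the earlier basis elements recovers the full solutions.
  x_2 = -1: the earlier basis element becomes x_1 = 0, giving x_1 = 0 — point (0, -1).
  x_2 = -1/3: the earlier basis element becomes x_1 = 0, giving x_1 = 0 — point (0, -1/3).
Substituting each solution back into the original system confirms all equations vanish.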